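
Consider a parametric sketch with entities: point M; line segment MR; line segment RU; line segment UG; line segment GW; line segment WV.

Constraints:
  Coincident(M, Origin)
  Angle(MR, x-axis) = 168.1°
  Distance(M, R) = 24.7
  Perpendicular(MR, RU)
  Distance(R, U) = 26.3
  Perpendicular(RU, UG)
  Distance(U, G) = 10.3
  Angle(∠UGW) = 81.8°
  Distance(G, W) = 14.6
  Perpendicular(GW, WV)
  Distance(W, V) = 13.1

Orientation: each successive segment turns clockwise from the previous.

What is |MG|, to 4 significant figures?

29.98

M is at the origin; MR runs at 168.1° with length 24.7, so R = (-24.17, 5.093). The perpendicularity gives RU at right angles to MR, so RU runs at 78.10°; with |RU| = 26.3, U = (-18.75, 30.83). The perpendicularity gives UG at right angles to RU, so UG runs at -11.90°; with |UG| = 10.3, G = (-8.667, 28.70). Then |MG| = |G − M| = 29.98.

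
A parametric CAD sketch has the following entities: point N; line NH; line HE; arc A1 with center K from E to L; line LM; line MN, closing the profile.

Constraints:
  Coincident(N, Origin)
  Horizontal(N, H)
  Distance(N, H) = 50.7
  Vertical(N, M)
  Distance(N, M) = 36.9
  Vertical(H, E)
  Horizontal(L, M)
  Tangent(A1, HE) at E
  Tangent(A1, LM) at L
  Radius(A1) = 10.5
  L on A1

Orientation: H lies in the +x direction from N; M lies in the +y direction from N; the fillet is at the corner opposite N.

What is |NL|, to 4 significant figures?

54.57

The virtual corner opposite N is at (50.70, 36.90). Tangency of A1 to HE means the radius KE is perpendicular to HE and tangency of A1 to LM means the radius KL is perpendicular to LM, with radius 10.5, so the center K sits 10.5 in from both sides at K = (40.20, 26.40). That places the tangent points at E = (50.70, 26.40) on HE and L = (40.20, 36.90) on LM. Then |NL| = |L − N| = 54.57.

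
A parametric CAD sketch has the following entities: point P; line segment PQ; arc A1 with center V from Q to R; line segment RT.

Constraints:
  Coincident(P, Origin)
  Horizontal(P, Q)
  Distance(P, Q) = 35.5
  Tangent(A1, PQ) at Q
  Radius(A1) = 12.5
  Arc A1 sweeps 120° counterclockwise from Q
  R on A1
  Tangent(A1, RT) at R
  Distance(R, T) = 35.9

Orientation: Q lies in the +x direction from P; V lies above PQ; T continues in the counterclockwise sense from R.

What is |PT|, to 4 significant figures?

57.35

P is at the origin; PQ is horizontal with |PQ| = 35.5 and Q on the +x side, so Q = (35.50, 0.000). Since A1 is tangent to PQ there, VQ ⟂ PQ, so V = Q + (0, 12.5) = (35.50, 12.50). On A1, Q sits at bearing -90° from V; a 120° counterclockwise sweep puts R at bearing 30°, so R = V + 12.5·(cos 30°, sin 30°) = (46.33, 18.75). The tangent condition forces VR to be normal to RT, so RT runs along (−sin 30°, cos 30°); with |RT| = 35.9, T = (28.38, 49.84). Then |PT| = |T − P| = 57.35.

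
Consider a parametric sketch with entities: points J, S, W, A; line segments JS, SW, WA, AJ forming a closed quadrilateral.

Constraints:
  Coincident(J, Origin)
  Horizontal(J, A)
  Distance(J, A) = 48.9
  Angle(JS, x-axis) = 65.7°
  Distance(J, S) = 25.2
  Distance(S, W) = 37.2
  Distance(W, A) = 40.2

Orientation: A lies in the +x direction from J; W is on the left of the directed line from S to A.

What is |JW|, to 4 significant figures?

59.00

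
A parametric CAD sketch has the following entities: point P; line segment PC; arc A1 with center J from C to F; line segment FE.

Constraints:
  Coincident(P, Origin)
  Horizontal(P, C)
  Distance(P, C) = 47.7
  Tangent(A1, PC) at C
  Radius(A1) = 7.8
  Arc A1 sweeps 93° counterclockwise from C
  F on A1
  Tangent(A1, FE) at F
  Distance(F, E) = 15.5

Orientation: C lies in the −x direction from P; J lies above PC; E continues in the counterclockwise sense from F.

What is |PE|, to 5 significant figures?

47.110

P is at the origin; PC is horizontal with |PC| = 47.7 and C on the −x side, so C = (-47.700, 0.0000). Tangency of A1 to PC means the radius JC is perpendicular to PC, so J = C + (0, 7.8) = (-47.700, 7.8000). On A1, C sits at bearing -90° from J; a 93° counterclockwise sweep puts F at bearing 3°, so F = J + 7.8·(cos 3°, sin 3°) = (-39.911, 8.2082). The tangent condition forces JF to be normal to FE, so FE runs along (−sin 3°, cos 3°); with |FE| = 15.5, E = (-40.722, 23.687). Then |PE| = |E − P| = 47.110.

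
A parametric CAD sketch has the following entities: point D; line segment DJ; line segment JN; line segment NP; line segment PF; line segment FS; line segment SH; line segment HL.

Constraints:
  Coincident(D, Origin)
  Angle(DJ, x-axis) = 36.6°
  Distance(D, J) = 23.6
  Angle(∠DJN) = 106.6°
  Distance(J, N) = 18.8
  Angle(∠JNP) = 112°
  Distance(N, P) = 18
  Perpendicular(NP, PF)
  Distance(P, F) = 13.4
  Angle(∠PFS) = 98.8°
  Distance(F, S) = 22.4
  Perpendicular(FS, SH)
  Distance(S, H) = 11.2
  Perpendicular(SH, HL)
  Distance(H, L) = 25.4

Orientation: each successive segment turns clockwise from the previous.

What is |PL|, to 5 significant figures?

2.2524

FS is perpendicular to SH, so SH runs at -6.0000°; with |SH| = 11.2, H = (29.927, 9.9360). The perpendicularity gives HL at right angles to SH, so HL runs at -96.000°; with |HL| = 25.4, L = (27.272, -15.325). Then |PL| = |L − P| = 2.2524.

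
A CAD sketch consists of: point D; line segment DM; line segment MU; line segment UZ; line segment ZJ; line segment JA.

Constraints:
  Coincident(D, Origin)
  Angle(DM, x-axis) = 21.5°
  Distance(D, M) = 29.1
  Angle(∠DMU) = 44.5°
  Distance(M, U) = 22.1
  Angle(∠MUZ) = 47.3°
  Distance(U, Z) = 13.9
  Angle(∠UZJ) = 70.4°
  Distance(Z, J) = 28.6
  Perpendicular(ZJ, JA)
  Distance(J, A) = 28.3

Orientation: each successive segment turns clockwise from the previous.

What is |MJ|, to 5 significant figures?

15.120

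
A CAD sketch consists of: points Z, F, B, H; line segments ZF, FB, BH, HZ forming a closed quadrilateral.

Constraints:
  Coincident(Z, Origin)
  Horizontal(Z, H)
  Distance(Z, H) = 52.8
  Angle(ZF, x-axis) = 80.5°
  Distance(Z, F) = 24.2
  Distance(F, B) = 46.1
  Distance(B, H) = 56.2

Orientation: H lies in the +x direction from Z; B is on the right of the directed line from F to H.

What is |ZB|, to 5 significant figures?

22.174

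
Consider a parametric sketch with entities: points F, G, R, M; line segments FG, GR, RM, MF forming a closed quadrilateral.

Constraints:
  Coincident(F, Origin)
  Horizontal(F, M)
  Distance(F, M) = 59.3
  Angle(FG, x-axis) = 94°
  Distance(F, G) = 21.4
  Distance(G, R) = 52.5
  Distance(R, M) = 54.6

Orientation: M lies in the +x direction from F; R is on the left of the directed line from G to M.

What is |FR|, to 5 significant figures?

66.161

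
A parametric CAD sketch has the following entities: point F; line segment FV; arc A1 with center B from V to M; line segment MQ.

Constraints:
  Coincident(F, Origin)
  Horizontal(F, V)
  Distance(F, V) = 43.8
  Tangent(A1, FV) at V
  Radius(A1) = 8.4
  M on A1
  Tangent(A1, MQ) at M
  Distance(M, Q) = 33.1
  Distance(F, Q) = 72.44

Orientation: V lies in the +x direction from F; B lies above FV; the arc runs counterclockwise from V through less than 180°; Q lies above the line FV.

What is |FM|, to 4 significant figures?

52.10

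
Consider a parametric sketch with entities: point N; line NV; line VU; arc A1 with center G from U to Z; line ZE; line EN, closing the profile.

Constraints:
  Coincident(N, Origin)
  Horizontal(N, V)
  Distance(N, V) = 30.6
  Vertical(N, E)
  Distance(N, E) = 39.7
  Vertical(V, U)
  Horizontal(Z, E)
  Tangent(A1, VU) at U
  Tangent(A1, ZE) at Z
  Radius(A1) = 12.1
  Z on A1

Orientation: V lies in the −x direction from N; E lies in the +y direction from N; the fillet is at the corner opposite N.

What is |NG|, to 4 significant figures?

33.23

NE is vertical with |NE| = 39.7 and E on the +y side, so E = (0.000, 39.70). The virtual corner opposite N is at (-30.60, 39.70). A1 meets VU tangentially, so GU is at right angles to VU and the tangent condition forces GZ to be normal to ZE, with radius 12.1, so the center G sits 12.1 in from both sides at G = (-18.50, 27.60). Then |NG| = |G − N| = 33.23.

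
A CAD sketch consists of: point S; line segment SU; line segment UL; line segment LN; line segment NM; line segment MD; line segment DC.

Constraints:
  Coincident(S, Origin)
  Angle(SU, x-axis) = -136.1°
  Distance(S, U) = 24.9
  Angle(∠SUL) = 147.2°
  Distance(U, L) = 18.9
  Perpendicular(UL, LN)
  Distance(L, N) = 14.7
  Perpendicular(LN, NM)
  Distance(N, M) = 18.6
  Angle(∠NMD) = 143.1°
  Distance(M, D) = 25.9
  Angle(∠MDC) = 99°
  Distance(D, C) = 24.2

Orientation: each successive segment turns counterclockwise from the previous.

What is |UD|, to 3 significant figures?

20.4

S is at the origin; SU runs at -136.1° with length 24.9, so U = (-17.9, -17.3). ∠SUL = 147.2° gives UL at -103° from the x-axis; with |UL| = 18.9, L = (-22.3, -35.7). The perpendicularity gives LN at right angles to UL, so LN runs at -13.3°; with |LN| = 14.7, N = (-7.98, -39.0). LN ⟂ NM, so NM runs at 76.7°; with |NM| = 18.6, M = (-3.71, -20.9). ∠NMD = 143.1° gives MD at 114° from the x-axis; with |MD| = 25.9, D = (-14.1, 2.79). Then |UD| = |D − U| = 20.4.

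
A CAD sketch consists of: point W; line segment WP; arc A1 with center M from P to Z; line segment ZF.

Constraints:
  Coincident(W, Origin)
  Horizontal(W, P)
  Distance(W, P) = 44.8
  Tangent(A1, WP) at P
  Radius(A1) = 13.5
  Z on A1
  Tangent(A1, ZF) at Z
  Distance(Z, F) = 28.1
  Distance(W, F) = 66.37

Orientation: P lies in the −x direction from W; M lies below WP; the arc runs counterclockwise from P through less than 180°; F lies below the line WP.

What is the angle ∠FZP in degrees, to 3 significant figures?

126°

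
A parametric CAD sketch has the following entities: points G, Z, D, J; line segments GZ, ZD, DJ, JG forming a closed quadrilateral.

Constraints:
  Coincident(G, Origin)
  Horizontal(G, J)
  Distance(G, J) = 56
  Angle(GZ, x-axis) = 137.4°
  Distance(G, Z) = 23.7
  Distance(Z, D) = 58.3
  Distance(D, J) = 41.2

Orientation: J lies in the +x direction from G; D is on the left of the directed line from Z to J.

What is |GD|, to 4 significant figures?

52.13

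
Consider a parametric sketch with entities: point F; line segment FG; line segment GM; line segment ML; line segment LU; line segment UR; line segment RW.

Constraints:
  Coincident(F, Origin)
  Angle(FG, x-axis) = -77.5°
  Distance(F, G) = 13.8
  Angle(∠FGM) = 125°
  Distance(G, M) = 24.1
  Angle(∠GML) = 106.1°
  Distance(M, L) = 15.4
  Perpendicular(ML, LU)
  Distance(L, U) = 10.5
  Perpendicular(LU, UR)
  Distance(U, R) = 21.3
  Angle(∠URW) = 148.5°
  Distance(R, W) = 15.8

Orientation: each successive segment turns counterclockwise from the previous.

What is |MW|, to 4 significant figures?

19.50

F is at the origin; FG runs at -77.5° with length 13.8, so G = (2.987, -13.47). ∠FGM = 125.0° gives GM at -22.50° from the x-axis; with |GM| = 24.1, M = (25.25, -22.70). ∠GML = 106.1° gives ML at 51.40° from the x-axis; with |ML| = 15.4, L = (34.86, -10.66). ML ⟂ LU, so LU runs at 141.4°; with |LU| = 10.5, U = (26.65, -4.109). The perpendicularity gives UR at right angles to LU, so UR runs at -128.6°; with |UR| = 21.3, R = (13.37, -20.76). ∠URW = 148.5° gives RW at -97.10° from the x-axis; with |RW| = 15.8, W = (11.41, -36.43). Then |MW| = |W − M| = 19.50.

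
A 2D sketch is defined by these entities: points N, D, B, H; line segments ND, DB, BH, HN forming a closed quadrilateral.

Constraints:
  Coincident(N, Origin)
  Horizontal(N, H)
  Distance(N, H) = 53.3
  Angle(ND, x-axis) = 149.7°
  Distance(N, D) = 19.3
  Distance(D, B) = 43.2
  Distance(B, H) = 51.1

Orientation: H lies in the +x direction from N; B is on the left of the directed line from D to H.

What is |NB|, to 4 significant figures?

40.28

Checks: |DB| = 43.20 ✓; |BH| = 51.10 ✓.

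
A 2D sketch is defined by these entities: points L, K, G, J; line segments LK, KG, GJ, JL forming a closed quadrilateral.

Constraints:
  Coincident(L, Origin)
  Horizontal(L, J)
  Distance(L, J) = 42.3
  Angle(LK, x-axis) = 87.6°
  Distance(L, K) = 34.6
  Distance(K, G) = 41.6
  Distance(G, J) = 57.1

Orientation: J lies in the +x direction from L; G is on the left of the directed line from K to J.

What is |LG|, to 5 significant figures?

67.584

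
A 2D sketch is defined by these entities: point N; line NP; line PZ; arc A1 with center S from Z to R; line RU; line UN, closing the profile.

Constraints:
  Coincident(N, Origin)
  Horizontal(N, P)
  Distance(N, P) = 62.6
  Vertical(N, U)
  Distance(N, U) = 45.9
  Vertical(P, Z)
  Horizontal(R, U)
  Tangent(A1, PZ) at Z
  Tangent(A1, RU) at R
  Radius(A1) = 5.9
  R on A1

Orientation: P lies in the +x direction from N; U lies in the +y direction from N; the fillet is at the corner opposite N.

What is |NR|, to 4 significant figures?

72.95

N is at the origin; NP is horizontal with |NP| = 62.6 and P on the +x side, so P = (62.60, 0.000). NU is vertical with |NU| = 45.9 and U on the +y side, so U = (0.000, 45.90). The virtual corner opposite N is at (62.60, 45.90). Since A1 is tangent to PZ there, SZ ⟂ PZ and tangency of A1 to RU means the radius SR is perpendicular to RU, with radius 5.9, so the center S sits 5.9 in from both sides at S = (56.70, 40.00). That places the tangent points at Z = (62.60, 40.00) on PZ and R = (56.70, 45.90) on RU. Then |NR| = |R − N| = 72.95.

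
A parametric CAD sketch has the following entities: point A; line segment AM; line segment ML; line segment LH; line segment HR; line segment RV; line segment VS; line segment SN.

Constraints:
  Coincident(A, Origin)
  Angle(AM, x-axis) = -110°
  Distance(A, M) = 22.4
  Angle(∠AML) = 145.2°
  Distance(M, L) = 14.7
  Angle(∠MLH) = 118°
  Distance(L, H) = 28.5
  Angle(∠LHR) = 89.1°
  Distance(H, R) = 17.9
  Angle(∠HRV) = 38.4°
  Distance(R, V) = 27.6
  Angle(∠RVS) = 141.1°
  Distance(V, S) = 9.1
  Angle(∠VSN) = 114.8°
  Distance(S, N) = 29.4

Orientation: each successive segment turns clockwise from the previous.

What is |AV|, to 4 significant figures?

42.23

A is at the origin; AM runs at -110.0° with length 22.4, so M = (-7.661, -21.05). ∠AML = 145.2° gives ML at -144.8° from the x-axis; with |ML| = 14.7, L = (-19.67, -29.52). ∠MLH = 118.0° gives LH at 153.2° from the x-axis; with |LH| = 28.5, H = (-45.11, -16.67). ∠LHR = 89.1° gives HR at 62.30° from the x-axis; with |HR| = 17.9, R = (-36.79, -0.8241). ∠HRV = 38.4° gives RV at -79.30° from the x-axis; with |RV| = 27.6, V = (-31.67, -27.94). Then |AV| = |V − A| = 42.23.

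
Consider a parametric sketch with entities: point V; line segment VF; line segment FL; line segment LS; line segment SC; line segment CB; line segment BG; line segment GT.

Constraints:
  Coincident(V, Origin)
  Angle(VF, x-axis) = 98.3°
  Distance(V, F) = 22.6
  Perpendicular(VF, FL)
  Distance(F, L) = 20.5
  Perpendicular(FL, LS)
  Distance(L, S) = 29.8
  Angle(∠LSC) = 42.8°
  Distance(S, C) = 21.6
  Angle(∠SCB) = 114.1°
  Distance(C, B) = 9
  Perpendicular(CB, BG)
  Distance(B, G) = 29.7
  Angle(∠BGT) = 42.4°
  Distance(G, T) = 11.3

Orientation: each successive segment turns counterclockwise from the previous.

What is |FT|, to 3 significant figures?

33.5

V is at the origin; VF runs at 98.3° with length 22.6, so F = (-3.26, 22.4). VF is perpendicular to FL, so FL runs at -172°; with |FL| = 20.5, L = (-23.5, 19.4). The perpendicularity gives LS at right angles to FL, so LS runs at -81.7°; with |LS| = 29.8, S = (-19.2, -10.1). ∠LSC = 42.8° gives SC at 55.5° from the x-axis; with |SC| = 21.6, C = (-7.01, 7.72). ∠SCB = 114.1° gives CB at 121° from the x-axis; with |CB| = 9.0, B = (-11.7, 15.4). CB is perpendicular to BG, so BG runs at -149°; with |BG| = 29.7, G = (-37.1, -0.0748). ∠BGT = 42.4° gives GT at -11.0° from the x-axis; with |GT| = 11.3, T = (-26.0, -2.23). Then |FT| = |T − F| = 33.5.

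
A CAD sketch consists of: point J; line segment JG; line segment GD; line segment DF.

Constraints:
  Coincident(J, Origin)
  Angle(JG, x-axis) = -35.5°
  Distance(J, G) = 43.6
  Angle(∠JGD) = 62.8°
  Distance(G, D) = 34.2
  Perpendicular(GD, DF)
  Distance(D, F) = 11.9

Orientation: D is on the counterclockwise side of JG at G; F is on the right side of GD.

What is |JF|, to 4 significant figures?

52.65

∠JGD = 62.8°, so GD runs at -35.5° + (180° − 62.8°) = 81.70° from the x-axis; with |GD| = 34.2, D = G + 34.2·(cos 81.70°, sin 81.70°) = (40.43, 8.523). GD is perpendicular to DF; with |DF| = 11.9 on the right of GD, F = D + 11.9·(0.9895, -0.1444) = (52.21, 6.805). Then |JF| = |F − J| = 52.65.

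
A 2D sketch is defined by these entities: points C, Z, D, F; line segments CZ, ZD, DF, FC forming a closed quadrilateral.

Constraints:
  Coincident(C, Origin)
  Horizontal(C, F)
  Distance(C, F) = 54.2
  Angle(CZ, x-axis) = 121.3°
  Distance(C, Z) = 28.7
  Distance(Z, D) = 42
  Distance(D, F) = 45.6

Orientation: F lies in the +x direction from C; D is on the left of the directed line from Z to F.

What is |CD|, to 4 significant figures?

43.81

Checks: |CF| = 54.20 ✓; |CZ| = 28.70 ✓; |ZD| = 42.00 ✓; |DF| = 45.60 ✓.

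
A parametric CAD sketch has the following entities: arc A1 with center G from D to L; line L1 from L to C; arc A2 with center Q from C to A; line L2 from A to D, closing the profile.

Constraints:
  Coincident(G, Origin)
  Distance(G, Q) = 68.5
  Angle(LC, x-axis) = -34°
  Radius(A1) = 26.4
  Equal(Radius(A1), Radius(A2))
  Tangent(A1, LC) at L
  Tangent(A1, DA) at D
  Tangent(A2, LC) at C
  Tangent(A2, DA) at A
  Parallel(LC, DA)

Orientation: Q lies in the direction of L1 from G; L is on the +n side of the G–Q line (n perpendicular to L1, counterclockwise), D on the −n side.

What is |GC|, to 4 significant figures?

73.41

The slot axis is L1's direction at -34.0°, so u = (cos -34.0°, sin -34.0°) = (0.8290, -0.5592) and n = (−sin -34.0°, cos -34.0°) = (0.5592, 0.8290). G is at the origin and Q lies 68.5 along u from G, so Q = 68.5·u = (56.79, -38.30). Tangency of A1 to both parallel lines with radius 26.4 puts L and D at G ± 26.4·n: L = (14.76, 21.89), D = (-14.76, -21.89). Equal radii place C and A the same way about Q: C = Q + 26.4·n = (71.55, -16.42), A = Q − 26.4·n = (42.03, -60.19). Then |GC| = |C − G| = 73.41.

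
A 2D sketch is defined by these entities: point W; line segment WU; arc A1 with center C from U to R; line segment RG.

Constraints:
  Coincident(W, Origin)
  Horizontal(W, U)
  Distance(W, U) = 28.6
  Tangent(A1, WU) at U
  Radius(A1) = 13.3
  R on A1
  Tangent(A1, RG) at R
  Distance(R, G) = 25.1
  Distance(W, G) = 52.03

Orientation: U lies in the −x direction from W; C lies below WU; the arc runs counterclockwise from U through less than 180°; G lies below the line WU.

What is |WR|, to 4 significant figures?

44.83

W is at the origin; WU is horizontal with |WU| = 28.6 and U on the −x side, so U = (-28.60, 0.000). Since A1 is tangent to WU there, CU ⟂ WU, so C = U + (0, -13.3) = (-28.60, -13.30). Since CR ⟂ RG (tangency), |CG| = √(13.3² + 25.1²) = 28.41 regardless of where R sits on A1. So G lies on both circle(W, 52.03) and circle(C, 28.41); the below-WU intersection is G = (-31.28, -41.58). R is the foot of the tangent from G: R = (-40.89, -18.39).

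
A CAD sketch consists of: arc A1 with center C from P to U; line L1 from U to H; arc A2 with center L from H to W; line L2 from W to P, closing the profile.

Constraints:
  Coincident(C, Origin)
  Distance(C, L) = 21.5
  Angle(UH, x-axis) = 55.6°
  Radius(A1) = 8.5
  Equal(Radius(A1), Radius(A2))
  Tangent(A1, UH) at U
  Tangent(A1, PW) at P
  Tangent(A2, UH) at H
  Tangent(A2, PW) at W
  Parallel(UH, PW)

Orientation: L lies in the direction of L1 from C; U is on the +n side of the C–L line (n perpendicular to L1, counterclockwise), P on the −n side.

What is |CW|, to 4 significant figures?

23.12

The slot axis is L1's direction at 55.6°, so u = (cos 55.6°, sin 55.6°) = (0.5650, 0.8251) and n = (−sin 55.6°, cos 55.6°) = (-0.8251, 0.5650). C is at the origin and L lies 21.5 along u from C, so L = 21.5·u = (12.15, 17.74). Tangency of A1 to both parallel lines with radius 8.5 puts U and P at C ± 8.5·n: U = (-7.013, 4.802), P = (7.013, -4.802). Equal radii place H and W the same way about L: H = L + 8.5·n = (5.133, 22.54), W = L − 8.5·n = (19.16, 12.94). Then |CW| = |W − C| = 23.12.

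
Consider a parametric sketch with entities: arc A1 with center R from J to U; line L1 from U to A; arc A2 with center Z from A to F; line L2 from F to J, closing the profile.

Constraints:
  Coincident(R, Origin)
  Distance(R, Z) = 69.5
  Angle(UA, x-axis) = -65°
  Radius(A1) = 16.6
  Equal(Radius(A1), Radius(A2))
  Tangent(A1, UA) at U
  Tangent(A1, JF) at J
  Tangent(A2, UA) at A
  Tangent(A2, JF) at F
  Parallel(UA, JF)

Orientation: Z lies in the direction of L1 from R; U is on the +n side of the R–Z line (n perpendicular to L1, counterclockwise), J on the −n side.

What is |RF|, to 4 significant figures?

71.45

The slot axis is L1's direction at -65.0°, so u = (cos -65.0°, sin -65.0°) = (0.4226, -0.9063) and n = (−sin -65.0°, cos -65.0°) = (0.9063, 0.4226). R is at the origin and Z lies 69.5 along u from R, so Z = 69.5·u = (29.37, -62.99). Tangency of A1 to both parallel lines with radius 16.6 puts U and J at R ± 16.6·n: U = (15.04, 7.015), J = (-15.04, -7.015). Equal radii place A and F the same way about Z: A = Z + 16.6·n = (44.42, -55.97), F = Z − 16.6·n = (14.33, -70.00). Then |RF| = |F − R| = 71.45.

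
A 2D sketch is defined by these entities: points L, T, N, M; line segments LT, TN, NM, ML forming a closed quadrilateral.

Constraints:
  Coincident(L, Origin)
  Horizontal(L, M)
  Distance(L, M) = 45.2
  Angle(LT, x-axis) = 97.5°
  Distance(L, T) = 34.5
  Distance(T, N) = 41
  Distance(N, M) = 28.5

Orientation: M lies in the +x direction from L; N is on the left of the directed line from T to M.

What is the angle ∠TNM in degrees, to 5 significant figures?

119.40°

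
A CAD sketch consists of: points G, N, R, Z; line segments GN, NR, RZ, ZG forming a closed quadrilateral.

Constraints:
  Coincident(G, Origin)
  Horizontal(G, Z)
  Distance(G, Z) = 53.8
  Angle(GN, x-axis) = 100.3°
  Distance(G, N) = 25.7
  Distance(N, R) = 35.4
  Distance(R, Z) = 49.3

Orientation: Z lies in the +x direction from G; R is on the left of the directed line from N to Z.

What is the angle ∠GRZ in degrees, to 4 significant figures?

66.09°

Checks: |NR| = 35.40 ✓; |RZ| = 49.30 ✓.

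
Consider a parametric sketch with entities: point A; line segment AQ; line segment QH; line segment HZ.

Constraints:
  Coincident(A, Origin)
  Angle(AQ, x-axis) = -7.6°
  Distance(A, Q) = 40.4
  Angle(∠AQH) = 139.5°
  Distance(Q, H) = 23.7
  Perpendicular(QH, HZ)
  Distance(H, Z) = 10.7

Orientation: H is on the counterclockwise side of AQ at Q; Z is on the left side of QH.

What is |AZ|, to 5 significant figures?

56.595

A is at the origin; AQ runs at -7.6° with length 40.4, so Q = 40.4·(cos -7.6°, sin -7.6°) = (40.045, -5.3432). ∠AQH = 139.5°, so QH runs at -7.6° + (180° − 139.5°) = 32.900° from the x-axis; with |QH| = 23.7, H = Q + 23.7·(cos 32.900°, sin 32.900°) = (59.944, 7.5301). The perpendicularity gives HZ at right angles to QH; with |HZ| = 10.7 on the left of QH, Z = H + 10.7·(-0.54317, 0.83962) = (54.132, 16.514). Then |AZ| = |Z − A| = 56.595.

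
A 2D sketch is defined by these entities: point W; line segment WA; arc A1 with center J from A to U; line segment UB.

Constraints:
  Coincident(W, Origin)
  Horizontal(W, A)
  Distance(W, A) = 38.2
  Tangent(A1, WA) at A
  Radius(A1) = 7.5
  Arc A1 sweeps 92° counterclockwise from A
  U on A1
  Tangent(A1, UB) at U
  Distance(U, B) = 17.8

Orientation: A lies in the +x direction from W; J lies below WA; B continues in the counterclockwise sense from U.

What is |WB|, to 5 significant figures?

40.425

W is at the origin; W and A share the same y with |WA| = 38.2 and A on the +x side, so A = (38.200, 0.0000). The tangent condition forces JA to be normal to WA, so J = A + (0, -7.5) = (38.200, -7.5000). On A1, A sits at bearing 90° from J; a 92° counterclockwise sweep puts U at bearing 182°, so U = J + 7.5·(cos 182°, sin 182°) = (30.705, -7.7617). Tangency of A1 to UB means the radius JU is perpendicular to UB, so UB runs along (−sin 182°, cos 182°); with |UB| = 17.8, B = (31.326, -25.551). Then |WB| = |B − W| = 40.425.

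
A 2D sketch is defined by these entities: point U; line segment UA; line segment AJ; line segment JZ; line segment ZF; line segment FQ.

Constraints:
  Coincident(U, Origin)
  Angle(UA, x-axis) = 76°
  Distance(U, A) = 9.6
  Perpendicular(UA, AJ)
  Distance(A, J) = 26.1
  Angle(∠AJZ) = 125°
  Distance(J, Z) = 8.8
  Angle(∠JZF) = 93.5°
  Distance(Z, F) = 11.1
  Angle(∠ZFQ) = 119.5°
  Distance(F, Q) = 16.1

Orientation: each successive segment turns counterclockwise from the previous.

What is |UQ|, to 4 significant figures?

7.683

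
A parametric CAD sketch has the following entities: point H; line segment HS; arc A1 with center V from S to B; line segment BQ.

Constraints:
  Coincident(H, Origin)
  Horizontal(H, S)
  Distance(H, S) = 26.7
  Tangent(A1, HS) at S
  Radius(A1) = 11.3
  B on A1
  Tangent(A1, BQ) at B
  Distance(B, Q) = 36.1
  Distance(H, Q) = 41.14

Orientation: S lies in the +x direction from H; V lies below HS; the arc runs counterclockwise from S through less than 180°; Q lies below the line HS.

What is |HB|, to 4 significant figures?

17.70

Checks: |VB| = 11.30 ✓; ∠(VB, BQ) = 90.00° ✓; |BQ| = 36.10 ✓; |HQ| = 41.14 ✓.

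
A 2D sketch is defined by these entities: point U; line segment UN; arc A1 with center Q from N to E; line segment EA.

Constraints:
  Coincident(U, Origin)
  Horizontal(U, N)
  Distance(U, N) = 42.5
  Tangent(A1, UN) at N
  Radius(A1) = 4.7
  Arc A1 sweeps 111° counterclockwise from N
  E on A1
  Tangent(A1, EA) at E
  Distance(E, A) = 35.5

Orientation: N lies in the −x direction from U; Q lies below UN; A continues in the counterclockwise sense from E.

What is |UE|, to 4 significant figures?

47.32

U is at the origin; U and N share the same y with |UN| = 42.5 and N on the −x side, so N = (-42.50, 0.000). Since A1 is tangent to UN there, QN ⟂ UN, so Q = N + (0, -4.7) = (-42.50, -4.700). On A1, N sits at bearing 90° from Q; a 111° counterclockwise sweep puts E at bearing 201°, so E = Q + 4.7·(cos 201°, sin 201°) = (-46.89, -6.384). Then |UE| = |E − U| = 47.32.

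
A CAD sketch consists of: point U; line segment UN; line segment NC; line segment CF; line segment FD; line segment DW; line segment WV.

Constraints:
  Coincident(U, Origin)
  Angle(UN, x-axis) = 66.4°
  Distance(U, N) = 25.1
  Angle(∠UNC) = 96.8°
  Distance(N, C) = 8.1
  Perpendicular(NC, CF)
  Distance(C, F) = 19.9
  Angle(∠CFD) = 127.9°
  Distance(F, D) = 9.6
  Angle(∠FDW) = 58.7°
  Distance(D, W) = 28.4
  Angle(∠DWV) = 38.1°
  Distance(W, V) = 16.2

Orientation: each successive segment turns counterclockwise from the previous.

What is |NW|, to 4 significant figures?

3.652

U is at the origin; UN runs at 66.4° with length 25.1, so N = (10.05, 23.00). ∠UNC = 96.8° gives NC at 149.6° from the x-axis; with |NC| = 8.1, C = (3.062, 27.10). The perpendicularity gives CF at right angles to NC, so CF runs at -120.4°; with |CF| = 19.9, F = (-7.008, 9.936). ∠CFD = 127.9° gives FD at -68.30° from the x-axis; with |FD| = 9.6, D = (-3.458, 1.016). ∠FDW = 58.7° gives DW at 53.00° from the x-axis; with |DW| = 28.4, W = (13.63, 23.70). Then |NW| = |W − N| = 3.652.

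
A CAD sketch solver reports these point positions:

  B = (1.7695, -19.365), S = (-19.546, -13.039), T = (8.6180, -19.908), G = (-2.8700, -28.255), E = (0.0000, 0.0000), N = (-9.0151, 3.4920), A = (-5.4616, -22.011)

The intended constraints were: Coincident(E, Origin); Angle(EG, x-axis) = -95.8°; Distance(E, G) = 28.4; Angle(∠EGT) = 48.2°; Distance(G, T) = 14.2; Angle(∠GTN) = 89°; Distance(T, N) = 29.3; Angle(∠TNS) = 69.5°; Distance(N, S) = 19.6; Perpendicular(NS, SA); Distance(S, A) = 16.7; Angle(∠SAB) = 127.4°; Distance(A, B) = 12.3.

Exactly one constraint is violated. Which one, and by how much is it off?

Distance(A, B) = 12.3 — off by 4.60.

E = (0.00, 0.00) ✓; EG at -95.80° ✓; |EG| = 28.40 ✓; ∠EGT = 48.20° ✓; |GT| = 14.20 ✓; ∠GTN = 89.00° ✓; |TN| = 29.30 ✓; ∠TNS = 69.50° ✓; |NS| = 19.60 ✓; ∠(NS, SA) = 90.00° ✓; |SA| = 16.70 ✓; ∠SAB = 127.4° ✓; |AB| = 7.700 ✗.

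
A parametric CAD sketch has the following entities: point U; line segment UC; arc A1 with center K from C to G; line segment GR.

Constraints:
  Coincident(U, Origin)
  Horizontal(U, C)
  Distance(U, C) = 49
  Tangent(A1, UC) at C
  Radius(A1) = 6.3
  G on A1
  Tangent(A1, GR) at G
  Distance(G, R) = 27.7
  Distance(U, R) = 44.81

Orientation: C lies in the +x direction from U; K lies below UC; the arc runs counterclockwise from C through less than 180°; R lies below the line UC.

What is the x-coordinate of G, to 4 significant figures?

43.11

U is at the origin; U and C share the same y with |UC| = 49.0 and C on the +x side, so C = (49.00, 0.000). Since A1 is tangent to UC there, KC ⟂ UC, so K = C + (0, -6.3) = (49.00, -6.300). Since KG ⟂ GR (tangency), |KR| = √(6.3² + 27.7²) = 28.41 regardless of where G sits on A1. So R lies on both circle(U, 44.81) and circle(K, 28.41); the below-UC intersection is R = (33.31, -29.98). G is the foot of the tangent from R: G = (43.11, -4.071).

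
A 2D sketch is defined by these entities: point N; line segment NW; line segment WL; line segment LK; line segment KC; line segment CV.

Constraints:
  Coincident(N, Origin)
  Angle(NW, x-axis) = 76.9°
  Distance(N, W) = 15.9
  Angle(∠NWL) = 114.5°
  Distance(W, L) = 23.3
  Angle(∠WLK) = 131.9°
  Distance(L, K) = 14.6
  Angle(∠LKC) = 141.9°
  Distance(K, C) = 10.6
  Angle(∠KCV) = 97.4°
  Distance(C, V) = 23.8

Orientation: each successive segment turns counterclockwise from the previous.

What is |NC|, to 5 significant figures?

40.945

N is at the origin; NW runs at 76.9° with length 15.9, so W = (3.6038, 15.486). ∠NWL = 114.5° gives WL at 142.40° from the x-axis; with |WL| = 23.3, L = (-14.857, 29.703). ∠WLK = 131.9° gives LK at -169.50° from the x-axis; with |LK| = 14.6, K = (-29.212, 27.042). ∠LKC = 141.9° gives KC at -131.40° from the x-axis; with |KC| = 10.6, C = (-36.222, 19.091). Then |NC| = |C − N| = 40.945.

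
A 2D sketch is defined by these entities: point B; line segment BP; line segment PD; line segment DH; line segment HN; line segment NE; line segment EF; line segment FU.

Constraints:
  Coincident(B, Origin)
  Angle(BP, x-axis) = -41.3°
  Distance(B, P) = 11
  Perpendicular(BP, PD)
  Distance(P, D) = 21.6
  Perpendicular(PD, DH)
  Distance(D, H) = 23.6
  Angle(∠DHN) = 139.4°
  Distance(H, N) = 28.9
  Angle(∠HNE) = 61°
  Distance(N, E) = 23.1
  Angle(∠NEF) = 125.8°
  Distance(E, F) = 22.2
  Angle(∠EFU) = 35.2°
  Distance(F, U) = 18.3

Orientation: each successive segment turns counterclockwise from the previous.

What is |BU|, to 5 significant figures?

14.801

B is at the origin; BP runs at -41.3° with length 11.0, so P = (8.2639, -7.2600). The perpendicularity gives PD at right angles to BP, so PD runs at 48.700°; with |PD| = 21.6, D = (22.520, 8.9673). PD ⟂ DH, so DH runs at 138.70°; with |DH| = 23.6, H = (4.7901, 24.543). ∠DHN = 139.4° gives HN at 179.30° from the x-axis; with |HN| = 28.9, N = (-24.108, 24.896). ∠HNE = 61.0° gives NE at -61.700° from the x-axis; with |NE| = 23.1, E = (-13.156, 4.5574). ∠NEF = 125.8° gives EF at -7.5000° from the x-axis; with |EF| = 22.2, F = (8.8538, 1.6597). ∠EFU = 35.2° gives FU at 137.30° from the x-axis; with |FU| = 18.3, U = (-4.5952, 14.070). Then |BU| = |U − B| = 14.801.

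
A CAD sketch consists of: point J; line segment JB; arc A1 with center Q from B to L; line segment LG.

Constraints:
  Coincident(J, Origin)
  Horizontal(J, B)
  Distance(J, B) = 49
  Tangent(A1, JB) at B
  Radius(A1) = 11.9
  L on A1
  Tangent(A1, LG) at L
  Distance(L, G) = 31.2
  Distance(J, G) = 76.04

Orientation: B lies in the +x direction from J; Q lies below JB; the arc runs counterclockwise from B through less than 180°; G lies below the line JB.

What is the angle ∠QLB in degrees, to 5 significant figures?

21.830°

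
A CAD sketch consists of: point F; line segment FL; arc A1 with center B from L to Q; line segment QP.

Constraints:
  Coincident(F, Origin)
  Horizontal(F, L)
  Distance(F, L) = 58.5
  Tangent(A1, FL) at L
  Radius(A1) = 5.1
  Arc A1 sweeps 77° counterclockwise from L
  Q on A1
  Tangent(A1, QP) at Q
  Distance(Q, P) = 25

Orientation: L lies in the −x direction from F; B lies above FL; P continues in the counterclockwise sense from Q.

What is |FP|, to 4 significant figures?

55.65

F is at the origin; F and L share the same y with |FL| = 58.5 and L on the −x side, so L = (-58.50, 0.000). A1 meets FL tangentially, so BL is at right angles to FL, so B = L + (0, 5.1) = (-58.50, 5.100). On A1, L sits at bearing -90° from B; a 77° counterclockwise sweep puts Q at bearing -13°, so Q = B + 5.1·(cos -13°, sin -13°) = (-53.53, 3.953). The tangent condition forces BQ to be normal to QP, so QP runs along (−sin -13°, cos -13°); with |QP| = 25.0, P = (-47.91, 28.31). Then |FP| = |P − F| = 55.65.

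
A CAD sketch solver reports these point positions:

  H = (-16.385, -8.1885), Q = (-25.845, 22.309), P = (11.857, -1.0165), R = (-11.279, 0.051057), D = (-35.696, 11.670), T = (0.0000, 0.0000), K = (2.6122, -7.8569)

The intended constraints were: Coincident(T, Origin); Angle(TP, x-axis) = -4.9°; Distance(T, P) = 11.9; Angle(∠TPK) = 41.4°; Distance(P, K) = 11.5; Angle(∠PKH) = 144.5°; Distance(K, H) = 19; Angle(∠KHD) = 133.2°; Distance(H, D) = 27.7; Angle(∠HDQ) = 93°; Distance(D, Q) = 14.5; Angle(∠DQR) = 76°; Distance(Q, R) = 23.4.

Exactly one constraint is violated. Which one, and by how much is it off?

Distance(Q, R) = 23.4 — off by 3.20.

T = (0.00, 0.00) ✓; TP at -4.900° ✓; |TP| = 11.90 ✓; ∠TPK = 41.40° ✓; |PK| = 11.50 ✓; ∠PKH = 144.5° ✓; |KH| = 19.00 ✓; ∠KHD = 133.2° ✓; |HD| = 27.70 ✓; ∠HDQ = 93.00° ✓; |DQ| = 14.50 ✓; ∠DQR = 76.00° ✓; |QR| = 26.60 ✗.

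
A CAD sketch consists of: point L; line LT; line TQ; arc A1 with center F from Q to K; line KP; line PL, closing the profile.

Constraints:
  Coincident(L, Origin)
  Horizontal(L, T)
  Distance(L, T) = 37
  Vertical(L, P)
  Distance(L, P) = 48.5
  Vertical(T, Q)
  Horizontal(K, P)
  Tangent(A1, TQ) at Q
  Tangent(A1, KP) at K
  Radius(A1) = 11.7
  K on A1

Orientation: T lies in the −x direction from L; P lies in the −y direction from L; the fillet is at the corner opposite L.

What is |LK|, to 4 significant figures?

54.70

L is at the origin; L and T share the same y with |LT| = 37.0 and T on the −x side, so T = (-37.00, 0.000). LP is vertical with |LP| = 48.5 and P on the −y side, so P = (0.000, -48.50). The virtual corner opposite L is at (-37.00, -48.50). A1 meets TQ tangentially, so FQ is at right angles to TQ and since A1 is tangent to KP there, FK ⟂ KP, with radius 11.7, so the center F sits 11.7 in from both sides at F = (-25.30, -36.80). That places the tangent points at Q = (-37.00, -36.80) on TQ and K = (-25.30, -48.50) on KP. Then |LK| = |K − L| = 54.70.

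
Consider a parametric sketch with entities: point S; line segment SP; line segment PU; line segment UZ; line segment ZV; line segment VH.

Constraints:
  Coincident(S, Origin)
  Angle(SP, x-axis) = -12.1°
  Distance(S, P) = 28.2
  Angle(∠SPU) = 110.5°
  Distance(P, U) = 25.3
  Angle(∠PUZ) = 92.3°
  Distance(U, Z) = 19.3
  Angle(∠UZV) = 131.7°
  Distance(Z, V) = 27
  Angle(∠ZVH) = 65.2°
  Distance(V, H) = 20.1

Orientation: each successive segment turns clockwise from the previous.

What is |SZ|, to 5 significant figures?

36.651

∠SPU = 110.5° gives PU at -81.600° from the x-axis; with |PU| = 25.3, U = (31.269, -30.940). ∠PUZ = 92.3° gives UZ at -169.30° from the x-axis; with |UZ| = 19.3, Z = (12.305, -34.523). Then |SZ| = |Z − S| = 36.651.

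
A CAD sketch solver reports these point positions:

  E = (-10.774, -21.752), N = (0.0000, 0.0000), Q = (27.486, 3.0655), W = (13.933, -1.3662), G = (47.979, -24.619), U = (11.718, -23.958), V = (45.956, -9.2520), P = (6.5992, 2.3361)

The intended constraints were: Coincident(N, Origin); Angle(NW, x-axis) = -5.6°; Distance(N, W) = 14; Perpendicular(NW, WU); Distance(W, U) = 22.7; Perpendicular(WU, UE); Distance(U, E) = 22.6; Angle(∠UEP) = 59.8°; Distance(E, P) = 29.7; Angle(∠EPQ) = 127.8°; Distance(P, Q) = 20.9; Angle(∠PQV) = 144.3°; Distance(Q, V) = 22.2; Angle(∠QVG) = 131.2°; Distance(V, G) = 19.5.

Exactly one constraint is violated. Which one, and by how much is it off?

Distance(V, G) = 19.5 — off by 4.00.

N = (0.00, 0.00) ✓; NW at -5.600° ✓; |NW| = 14.00 ✓; ∠(NW, WU) = 90.00° ✓; |WU| = 22.70 ✓; ∠(WU, UE) = 90.00° ✓; |UE| = 22.60 ✓; ∠UEP = 59.80° ✓; |EP| = 29.70 ✓; ∠EPQ = 127.8° ✓; |PQ| = 20.90 ✓; ∠PQV = 144.3° ✓; |QV| = 22.20 ✓; ∠QVG = 131.2° ✓; |VG| = 15.50 ✗.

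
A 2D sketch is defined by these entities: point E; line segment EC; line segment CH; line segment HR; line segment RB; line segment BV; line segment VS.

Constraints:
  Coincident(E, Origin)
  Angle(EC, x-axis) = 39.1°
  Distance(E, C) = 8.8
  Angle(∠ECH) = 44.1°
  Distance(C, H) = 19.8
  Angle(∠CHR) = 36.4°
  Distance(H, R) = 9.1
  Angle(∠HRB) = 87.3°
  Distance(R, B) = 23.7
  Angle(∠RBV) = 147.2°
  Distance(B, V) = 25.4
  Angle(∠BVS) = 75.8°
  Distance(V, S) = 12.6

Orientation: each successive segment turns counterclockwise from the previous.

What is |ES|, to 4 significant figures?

43.21

E is at the origin; EC runs at 39.1° with length 8.8, so C = (6.829, 5.550). ∠ECH = 44.1° gives CH at 175.0° from the x-axis; with |CH| = 19.8, H = (-12.90, 7.276). ∠CHR = 36.4° gives HR at -41.40° from the x-axis; with |HR| = 9.1, R = (-6.069, 1.258). ∠HRB = 87.3° gives RB at 51.30° from the x-axis; with |RB| = 23.7, B = (8.749, 19.75). ∠RBV = 147.2° gives BV at 84.10° from the x-axis; with |BV| = 25.4, V = (11.36, 45.02). ∠BVS = 75.8° gives VS at -171.7° from the x-axis; with |VS| = 12.6, S = (-1.108, 43.20). Then |ES| = |S − E| = 43.21.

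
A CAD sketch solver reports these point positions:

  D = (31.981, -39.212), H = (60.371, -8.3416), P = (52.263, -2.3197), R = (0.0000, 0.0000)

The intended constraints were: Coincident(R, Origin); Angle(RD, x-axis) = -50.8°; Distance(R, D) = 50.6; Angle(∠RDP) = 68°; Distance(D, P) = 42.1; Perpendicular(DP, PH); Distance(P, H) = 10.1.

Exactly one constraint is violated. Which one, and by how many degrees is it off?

Perpendicular(DP, PH) — off by 7.80°.

R = (0.00, 0.00) ✓; RD at -50.80° ✓; |RD| = 50.60 ✓; ∠RDP = 68.00° ✓; |DP| = 42.10 ✓; ∠(DP, PH) = 97.80° ✗; |PH| = 10.10 ✓.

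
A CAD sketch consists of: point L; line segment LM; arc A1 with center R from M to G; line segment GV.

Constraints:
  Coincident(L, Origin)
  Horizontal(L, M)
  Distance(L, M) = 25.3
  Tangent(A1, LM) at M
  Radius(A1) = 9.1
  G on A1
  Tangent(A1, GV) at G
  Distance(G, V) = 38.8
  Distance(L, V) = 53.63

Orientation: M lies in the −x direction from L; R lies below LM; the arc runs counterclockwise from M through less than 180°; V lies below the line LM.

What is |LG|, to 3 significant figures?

36.0

L is at the origin; L and M share the same y with |LM| = 25.3 and M on the −x side, so M = (-25.3, 0.00). Since A1 is tangent to LM there, RM ⟂ LM, so R = M + (0, -9.1) = (-25.3, -9.10). Since RG ⟂ GV (tangency), |RV| = √(9.1² + 38.8²) = 39.9 regardless of where G sits on A1. So V lies on both circle(L, 53.63) and circle(R, 39.9); the below-LM intersection is V = (-22.2, -48.8). G is the foot of the tangent from V: G = (-34.0, -11.9).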